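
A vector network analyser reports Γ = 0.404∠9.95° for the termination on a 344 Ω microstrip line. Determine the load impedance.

Z_L = Z_0·(1 + Γ)/(1 − Γ) = 344·(1.4 + j0.0698)/(0.602 − j0.0698)

Z_L ≈ 784 + j131 Ω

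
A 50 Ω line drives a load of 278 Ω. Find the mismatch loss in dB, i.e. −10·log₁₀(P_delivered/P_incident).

Γ = (278 − 50)/(278 + 50) = 0.695
|Γ|² = 0.483, so P_del/P_inc = 1 − |Γ|² = 0.517
ML = −10·log₁₀(1 − |Γ|²)

mismatch loss ≈ 2.87 dB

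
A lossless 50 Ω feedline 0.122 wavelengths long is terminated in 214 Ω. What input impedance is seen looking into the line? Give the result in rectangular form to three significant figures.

βl = 2π × 0.122 = 43.9°
tan(βl) = tan(43.9°) = 0.963
Z_in = Z_0·(Z_L + jZ_0·tanβl)/(Z_0 + jZ_L·tanβl)
     = 50·(214 + j48.1)/(50 + j206)

Z_in ≈ 22.9 − j46.4 Ω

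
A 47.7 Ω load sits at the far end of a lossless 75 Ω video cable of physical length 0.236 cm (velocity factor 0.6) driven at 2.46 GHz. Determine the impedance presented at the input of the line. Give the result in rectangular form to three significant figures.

Z_in ≈ 48.9 + j9.02 Ω

λ = v/f = 0.6·c / 2.46 GHz = 0.0732 m
βl = 2π·l/λ = 2π × 0.0323 = 11.6°
tan(βl) = tan(11.6°) = 0.205
Z_in = Z_0·(Z_L + jZ_0·tanβl)/(Z_0 + jZ_L·tanβl)
     = 75·(47.7 + j15.4)/(75 + j9.8)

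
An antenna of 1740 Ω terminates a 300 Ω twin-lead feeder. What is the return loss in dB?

RL ≈ 3.03 dB

Γ = (1740 − 300)/(1740 + 300) = 0.706
RL = −20·log₁₀|Γ| = −20·log₁₀(0.706)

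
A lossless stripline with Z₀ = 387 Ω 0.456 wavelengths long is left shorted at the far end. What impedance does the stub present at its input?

βl = 2π × 0.456 = 164°
tan(βl) = -0.284
For a shorted stub, Z_in = jZ_0·tan(βl)

Z_in ≈ −j110 Ω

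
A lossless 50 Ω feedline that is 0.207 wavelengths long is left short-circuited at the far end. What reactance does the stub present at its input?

βl = 2π × 0.207 = 74.5°
tan(βl) = 3.61
For a short-circuited stub, Z_in = jZ_0·tan(βl)

X_in ≈ 181 Ω (inductive)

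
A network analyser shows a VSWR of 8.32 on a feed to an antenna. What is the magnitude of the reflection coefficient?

|Γ| ≈ 0.785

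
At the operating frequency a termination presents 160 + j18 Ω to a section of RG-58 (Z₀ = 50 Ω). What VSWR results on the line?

VSWR ≈ 3.24

Γ = (Z_L − Z_0)/(Z_L + Z_0) = (110 + j18)/(210 + j18)
|Γ| = 111/211 = 0.529
VSWR = (1 + |Γ|)/(1 − |Γ|) = 1.53/0.471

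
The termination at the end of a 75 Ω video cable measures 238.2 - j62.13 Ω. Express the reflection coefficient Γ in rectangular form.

Γ = (Z_L − Z_0)/(Z_L + Z_0) = (163.2 − j62.13)/(313.2 − j62.13)

Γ ≈ 0.539 − j0.0914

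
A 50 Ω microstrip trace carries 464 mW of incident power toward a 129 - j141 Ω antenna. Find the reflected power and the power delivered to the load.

P_reflected ≈ 233 mW; P_delivered ≈ 231 mW

|Γ| = |(79 − j141)/(179 − j141)| = 0.709
|Γ|² = 0.503
P_refl = |Γ|²·P_inc = 233 mW, P_del = (1 − |Γ|²)·P_inc = 231 mW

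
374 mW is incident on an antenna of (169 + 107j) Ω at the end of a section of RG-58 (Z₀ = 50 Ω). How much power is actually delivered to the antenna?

|Γ| = |(119 + j107)/(219 + j107)| = 0.657
|Γ|² = 0.431
P_refl = |Γ|²·P_inc = 161 mW, P_del = (1 − |Γ|²)·P_inc = 213 mW

P_delivered ≈ 213 mW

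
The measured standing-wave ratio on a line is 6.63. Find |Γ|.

|Γ| = (S − 1)/(S + 1) = (6.63 − 1)/(6.63 + 1) = 5.63/7.63

|Γ| ≈ 0.738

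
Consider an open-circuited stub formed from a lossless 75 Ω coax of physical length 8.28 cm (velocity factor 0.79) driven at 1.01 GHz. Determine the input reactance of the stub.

X_in ≈ 56.6 Ω (inductive)

λ = v/f = 0.79·c / 1.01 GHz = 0.235 m
βl = 2π·l/λ = 2π × 0.353 = 127°
tan(βl) = -1.33
For an open-circuited stub, Z_in = −jZ_0·cot(βl) = −jZ_0/tan(βl)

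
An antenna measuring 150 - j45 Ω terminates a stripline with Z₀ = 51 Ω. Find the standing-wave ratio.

Γ = (Z_L − Z_0)/(Z_L + Z_0) = (99 − j45)/(201 − j45)
|Γ| = 109/206 = 0.528
VSWR = (1 + |Γ|)/(1 − |Γ|) = 1.53/0.472

VSWR ≈ 3.24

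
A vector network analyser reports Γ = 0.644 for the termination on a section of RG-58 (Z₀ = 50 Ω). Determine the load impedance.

Z_L = Z_0·(1 + Γ)/(1 − Γ) = 50·(1.64)/(0.356)

Z_L ≈ 231 Ω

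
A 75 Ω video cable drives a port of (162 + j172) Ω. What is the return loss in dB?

Γ = (87 + j172)/(237 + j172), |Γ| = 0.658
RL = −20·log₁₀|Γ| = −20·log₁₀(0.658)

RL ≈ 3.63 dB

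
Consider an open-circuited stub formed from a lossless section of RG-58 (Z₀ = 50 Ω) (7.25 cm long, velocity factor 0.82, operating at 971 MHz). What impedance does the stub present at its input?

Z_in ≈ +j11.6 Ω

λ = v/f = 0.82·c / 971 MHz = 0.253 m
βl = 2π·l/λ = 2π × 0.286 = 103°
tan(βl) = -4.32
For an open-circuited stub, Z_in = −jZ_0·cot(βl) = −jZ_0/tan(βl)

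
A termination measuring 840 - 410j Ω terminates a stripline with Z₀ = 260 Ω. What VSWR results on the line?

Γ = (Z_L − Z_0)/(Z_L + Z_0) = (580 − j410)/(1100 − j410)
|Γ| = 710/1170 = 0.605
VSWR = (1 + |Γ|)/(1 − |Γ|) = 1.61/0.395

VSWR ≈ 4.06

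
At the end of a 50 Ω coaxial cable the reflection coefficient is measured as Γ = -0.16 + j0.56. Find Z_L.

Z_L = Z_0·(1 + Γ)/(1 − Γ) = 50·(0.84 + j0.56)/(1.16 − j0.56)

Z_L ≈ 19.9 + j33.8 Ω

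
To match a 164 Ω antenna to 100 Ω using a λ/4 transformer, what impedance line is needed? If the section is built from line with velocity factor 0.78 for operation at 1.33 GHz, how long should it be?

Z_qwt = √(Z_0·R_L) = √(100 × 164) = √16400
λ = 0.78·c/f = 0.176 m, so l = λ/4 = 0.044 m

Z_qwt ≈ 128 Ω; length ≈ 4.4 cm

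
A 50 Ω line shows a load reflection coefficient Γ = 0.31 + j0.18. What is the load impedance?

Z_L ≈ 85.7 + j35.4 Ω

Z_L = Z_0·(1 + Γ)/(1 − Γ) = 50·(1.31 + j0.18)/(0.69 − j0.18)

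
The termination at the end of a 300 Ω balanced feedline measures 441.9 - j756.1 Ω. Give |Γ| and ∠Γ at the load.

Γ ≈ 0.726 ∠ -33.8°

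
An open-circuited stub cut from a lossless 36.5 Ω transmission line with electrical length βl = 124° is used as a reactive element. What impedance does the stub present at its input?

Z_in ≈ +j24.6 Ω

tan(βl) = -1.48
For an open-circuited stub, Z_in = −jZ_0·cot(βl) = −jZ_0/tan(βl)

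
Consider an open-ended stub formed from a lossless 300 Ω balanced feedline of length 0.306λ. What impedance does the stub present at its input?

Z_in ≈ +j110 Ω

βl = 2π × 0.306 = 110°
tan(βl) = -2.72
For an open-ended stub, Z_in = −jZ_0·cot(βl) = −jZ_0/tan(βl)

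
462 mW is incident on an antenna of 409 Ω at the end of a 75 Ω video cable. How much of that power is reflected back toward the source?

Γ = (409 − 75)/(409 + 75) = 0.69
|Γ|² = 0.476
P_refl = |Γ|²·P_inc = 220 mW, P_del = (1 − |Γ|²)·P_inc = 242 mW

P_reflected ≈ 220 mW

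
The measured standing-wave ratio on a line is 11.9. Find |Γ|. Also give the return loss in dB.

|Γ| = (S − 1)/(S + 1) = (11.9 − 1)/(11.9 + 1) = 10.9/12.9
RL = −20·log₁₀|Γ| = −20·log₁₀(0.845)

|Γ| ≈ 0.845; return loss ≈ 1.46 dB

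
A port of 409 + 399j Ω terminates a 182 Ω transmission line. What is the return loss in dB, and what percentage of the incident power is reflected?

Γ = (227 + j399)/(591 + j399), |Γ| = 0.644
RL = −20·log₁₀(0.644) = 3.83 dB
P_refl/P_inc = |Γ|² = 0.414

RL ≈ 3.83 dB; 41.4% of incident power reflected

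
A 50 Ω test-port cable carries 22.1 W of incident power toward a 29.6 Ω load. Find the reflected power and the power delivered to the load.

Γ = (29.6 − 50)/(29.6 + 50) = -0.256
|Γ|² = 0.0657
P_refl = |Γ|²·P_inc = 1.45 W, P_del = (1 − |Γ|²)·P_inc = 20.6 W

P_reflected ≈ 1.45 W; P_delivered ≈ 20.6 W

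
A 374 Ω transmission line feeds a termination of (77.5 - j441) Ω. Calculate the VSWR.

VSWR ≈ 11.7

Γ = (Z_L − Z_0)/(Z_L + Z_0) = (-296.5 − j441)/(451.5 − j441)
|Γ| = 531/631 = 0.842
VSWR = (1 + |Γ|)/(1 − |Γ|) = 1.84/0.158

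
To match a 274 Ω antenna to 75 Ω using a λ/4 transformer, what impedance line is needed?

Z_qwt = √(Z_0·R_L) = √(75 × 274) = √20550

Z_qwt ≈ 143 Ω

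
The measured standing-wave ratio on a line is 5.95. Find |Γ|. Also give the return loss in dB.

|Γ| = (S − 1)/(S + 1) = (5.95 − 1)/(5.95 + 1) = 4.95/6.95
RL = −20·log₁₀|Γ| = −20·log₁₀(0.712)

|Γ| ≈ 0.712; return loss ≈ 2.95 dB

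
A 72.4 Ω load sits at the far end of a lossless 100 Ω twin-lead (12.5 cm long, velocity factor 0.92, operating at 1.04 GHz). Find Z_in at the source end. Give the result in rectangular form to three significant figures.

Z_in ≈ 73.5 − j8.61 Ω

λ = v/f = 0.92·c / 1.04 GHz = 0.265 m
βl = 2π·l/λ = 2π × 0.471 = 170°
tan(βl) = tan(170°) = -0.184
Z_in = Z_0·(Z_L + jZ_0·tanβl)/(Z_0 + jZ_L·tanβl)
     = 100·(72.4 − j18.4)/(100 − j13.3)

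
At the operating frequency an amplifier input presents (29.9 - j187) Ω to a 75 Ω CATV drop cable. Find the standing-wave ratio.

Γ = (Z_L − Z_0)/(Z_L + Z_0) = (-45.1 − j187)/(104.9 − j187)
|Γ| = 192/214 = 0.897
VSWR = (1 + |Γ|)/(1 − |Γ|) = 1.9/0.103

VSWR ≈ 18.4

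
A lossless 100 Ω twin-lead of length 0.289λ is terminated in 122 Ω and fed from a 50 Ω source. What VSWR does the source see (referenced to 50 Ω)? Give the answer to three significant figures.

βl = 2π × 0.289 = 104°
tan(βl) = -4
Z_in = Z_0·(Z_L + jZ_0·tanβl)/(Z_0 + jZ_L·tanβl) = 83.6 + j7.87 Ω
Γ_s = (Z_in − Z_s)/(Z_in + Z_s) = (33.6 + j7.87)/(134 + j7.87), |Γ_s| = 0.258
VSWR = (1 + |Γ_s|)/(1 − |Γ_s|)

VSWR ≈ 1.69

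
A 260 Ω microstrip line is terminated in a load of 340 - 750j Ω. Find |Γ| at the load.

|Γ| ≈ 0.785

Γ = (Z_L − Z_0)/(Z_L + Z_0) = (80 − j750)/(600 − j750)
|Γ| = 754/960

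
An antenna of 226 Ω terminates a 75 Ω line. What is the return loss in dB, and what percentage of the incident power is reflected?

RL ≈ 5.99 dB; 25.2% of incident power reflected

Γ = (226 − 75)/(226 + 75) = 0.502
RL = −20·log₁₀(0.502) = 5.99 dB
P_refl/P_inc = |Γ|² = 0.252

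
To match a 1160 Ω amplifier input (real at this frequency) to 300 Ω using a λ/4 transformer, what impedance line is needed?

Z_qwt = √(Z_0·R_L) = √(300 × 1160) = √348000

Z_qwt ≈ 590 Ω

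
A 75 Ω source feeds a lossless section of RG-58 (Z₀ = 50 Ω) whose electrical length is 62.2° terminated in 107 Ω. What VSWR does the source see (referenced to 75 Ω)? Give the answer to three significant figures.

VSWR ≈ 2.87

tan(βl) = 1.9
Z_in = Z_0·(Z_L + jZ_0·tanβl)/(Z_0 + jZ_L·tanβl) = 28.2 − j19.4 Ω
Γ_s = (Z_in − Z_s)/(Z_in + Z_s) = (-46.8 − j19.4)/(103 − j19.4), |Γ_s| = 0.483
VSWR = (1 + |Γ_s|)/(1 − |Γ_s|)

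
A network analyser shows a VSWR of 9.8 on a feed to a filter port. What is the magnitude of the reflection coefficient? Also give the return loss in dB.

|Γ| = (S − 1)/(S + 1) = (9.8 − 1)/(9.8 + 1) = 8.8/10.8
RL = −20·log₁₀|Γ| = −20·log₁₀(0.815)

|Γ| ≈ 0.815; return loss ≈ 1.78 dB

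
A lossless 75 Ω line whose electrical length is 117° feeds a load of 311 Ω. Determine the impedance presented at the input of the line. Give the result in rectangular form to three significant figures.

Z_in ≈ 22.4 + j35.5 Ω

tan(βl) = tan(117°) = -1.96
Z_in = Z_0·(Z_L + jZ_0·tanβl)/(Z_0 + jZ_L·tanβl)
     = 75·(311 − j147)/(75 − j610)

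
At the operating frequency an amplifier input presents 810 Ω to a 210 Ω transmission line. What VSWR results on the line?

VSWR ≈ 3.86

Γ = (810 − 210)/(810 + 210) = 0.588
VSWR = (1 + 0.588)/(1 − 0.588)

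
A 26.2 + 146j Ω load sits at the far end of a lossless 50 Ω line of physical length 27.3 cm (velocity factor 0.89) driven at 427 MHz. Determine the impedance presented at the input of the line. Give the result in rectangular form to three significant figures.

Z_in ≈ 6.15 + j56.7 Ω

λ = v/f = 0.89·c / 427 MHz = 0.625 m
βl = 2π·l/λ = 2π × 0.437 = 157°
tan(βl) = tan(157°) = -0.421
Z_in = Z_0·(Z_L + jZ_0·tanβl)/(Z_0 + jZ_L·tanβl)
     = 50·(26.2 + j125)/(111 − j11)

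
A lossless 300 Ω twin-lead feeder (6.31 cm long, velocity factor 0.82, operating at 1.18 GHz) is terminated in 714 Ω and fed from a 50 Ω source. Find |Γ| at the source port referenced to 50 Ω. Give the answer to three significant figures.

|Γ| ≈ 0.589

λ = v/f = 0.82·c / 1.18 GHz = 0.208 m
βl = 2π·l/λ = 2π × 0.303 = 109°
tan(βl) = -2.91
Z_in = Z_0·(Z_L + jZ_0·tanβl)/(Z_0 + jZ_L·tanβl) = 138 + j83.2 Ω
Γ_s = (Z_in − Z_s)/(Z_in + Z_s) = (88.1 + j83.2)/(188 + j83.2), |Γ_s| = 0.589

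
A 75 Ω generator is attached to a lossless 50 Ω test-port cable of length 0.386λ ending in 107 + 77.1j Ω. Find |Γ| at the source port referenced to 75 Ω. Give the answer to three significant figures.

|Γ| ≈ 0.617

βl = 2π × 0.386 = 139°
tan(βl) = -0.871
Z_in = Z_0·(Z_L + jZ_0·tanβl)/(Z_0 + jZ_L·tanβl) = 21 + j31 Ω
Γ_s = (Z_in − Z_s)/(Z_in + Z_s) = (-54 + j31)/(96 + j31), |Γ_s| = 0.617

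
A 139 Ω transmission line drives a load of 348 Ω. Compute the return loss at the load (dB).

RL ≈ 7.35 dB

Γ = (348 − 139)/(348 + 139) = 0.429
RL = −20·log₁₀|Γ| = −20·log₁₀(0.429)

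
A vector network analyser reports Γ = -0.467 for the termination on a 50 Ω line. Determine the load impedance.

Z_L ≈ 18.2 Ω

Z_L = Z_0·(1 + Γ)/(1 − Γ) = 50·(0.533)/(1.47)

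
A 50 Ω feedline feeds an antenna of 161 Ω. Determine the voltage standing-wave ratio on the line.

Γ = (161 − 50)/(161 + 50) = 0.526
VSWR = (1 + 0.526)/(1 − 0.526)

VSWR ≈ 3.22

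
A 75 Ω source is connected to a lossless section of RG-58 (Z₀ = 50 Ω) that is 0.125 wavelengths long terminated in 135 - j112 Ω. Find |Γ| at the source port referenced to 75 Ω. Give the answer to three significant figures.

|Γ| ≈ 0.708

βl = 2π × 0.125 = 45°
tan(βl) = 1
Z_in = Z_0·(Z_L + jZ_0·tanβl)/(Z_0 + jZ_L·tanβl) = 15.2 − j31.8 Ω
Γ_s = (Z_in − Z_s)/(Z_in + Z_s) = (-59.8 − j31.8)/(90.2 − j31.8), |Γ_s| = 0.708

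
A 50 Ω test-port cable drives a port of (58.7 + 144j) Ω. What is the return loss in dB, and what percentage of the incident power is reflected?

Γ = (8.7 + j144)/(108.7 + j144), |Γ| = 0.8
RL = −20·log₁₀(0.8) = 1.94 dB
P_refl/P_inc = |Γ|² = 0.639

RL ≈ 1.94 dB; 63.9% of incident power reflected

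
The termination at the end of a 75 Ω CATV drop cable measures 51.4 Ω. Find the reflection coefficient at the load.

Γ = (Z_L − Z_0)/(Z_L + Z_0) = (51.4 − 75)/(51.4 + 75) = -23.6/126.4

Γ = -0.187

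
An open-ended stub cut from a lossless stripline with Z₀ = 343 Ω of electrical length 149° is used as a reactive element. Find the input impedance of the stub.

tan(βl) = -0.601
For an open-ended stub, Z_in = −jZ_0·cot(βl) = −jZ_0/tan(βl)

Z_in ≈ +j571 Ω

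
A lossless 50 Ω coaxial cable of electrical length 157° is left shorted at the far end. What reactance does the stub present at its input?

X_in ≈ -21.2 Ω (capacitive)

tan(βl) = -0.424
For a shorted stub, Z_in = jZ_0·tan(βl)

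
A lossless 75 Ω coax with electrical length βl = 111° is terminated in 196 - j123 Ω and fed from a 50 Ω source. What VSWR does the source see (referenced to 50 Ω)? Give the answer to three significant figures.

VSWR ≈ 3.41

tan(βl) = -2.61
Z_in = Z_0·(Z_L + jZ_0·tanβl)/(Z_0 + jZ_L·tanβl) = 26.7 + j41.6 Ω
Γ_s = (Z_in − Z_s)/(Z_in + Z_s) = (-23.3 + j41.6)/(76.7 + j41.6), |Γ_s| = 0.546
VSWR = (1 + |Γ_s|)/(1 − |Γ_s|)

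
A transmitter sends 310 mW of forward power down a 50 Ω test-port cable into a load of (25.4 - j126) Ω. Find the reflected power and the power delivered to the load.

|Γ| = |(-24.6 − j126)/(75.4 − j126)| = 0.874
|Γ|² = 0.764
P_refl = |Γ|²·P_inc = 237 mW, P_del = (1 − |Γ|²)·P_inc = 73 mW

P_reflected ≈ 237 mW; P_delivered ≈ 73 mW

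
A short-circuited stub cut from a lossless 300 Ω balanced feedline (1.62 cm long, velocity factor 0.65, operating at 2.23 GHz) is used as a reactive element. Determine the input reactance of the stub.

λ = v/f = 0.65·c / 2.23 GHz = 0.0874 m
βl = 2π·l/λ = 2π × 0.185 = 66.7°
tan(βl) = 2.32
For a short-circuited stub, Z_in = jZ_0·tan(βl)

X_in ≈ 696 Ω (inductive)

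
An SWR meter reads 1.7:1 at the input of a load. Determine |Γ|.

|Γ| ≈ 0.259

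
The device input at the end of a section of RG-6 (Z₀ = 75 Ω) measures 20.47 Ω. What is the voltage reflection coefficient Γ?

Γ = -0.571

Γ = (Z_L − Z_0)/(Z_L + Z_0) = (20.47 − 75)/(20.47 + 75) = -54.53/95.47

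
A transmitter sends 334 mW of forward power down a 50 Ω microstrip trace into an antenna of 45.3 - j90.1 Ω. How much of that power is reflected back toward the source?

|Γ| = |(-4.7 − j90.1)/(95.3 − j90.1)| = 0.688
|Γ|² = 0.473
P_refl = |Γ|²·P_inc = 158 mW, P_del = (1 − |Γ|²)·P_inc = 176 mW

P_reflected ≈ 158 mW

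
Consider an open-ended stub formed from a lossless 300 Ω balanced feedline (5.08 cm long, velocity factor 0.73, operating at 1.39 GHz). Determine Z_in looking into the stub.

λ = v/f = 0.73·c / 1.39 GHz = 0.158 m
βl = 2π·l/λ = 2π × 0.322 = 116°
tan(βl) = -2.04
For an open-ended stub, Z_in = −jZ_0·cot(βl) = −jZ_0/tan(βl)

Z_in ≈ +j147 Ω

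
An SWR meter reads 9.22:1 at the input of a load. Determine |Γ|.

|Γ| = (S − 1)/(S + 1) = (9.22 − 1)/(9.22 + 1) = 8.22/10.2

|Γ| ≈ 0.804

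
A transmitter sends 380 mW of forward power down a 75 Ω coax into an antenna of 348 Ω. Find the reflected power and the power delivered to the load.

Γ = (348 − 75)/(348 + 75) = 0.645
|Γ|² = 0.417
P_refl = |Γ|²·P_inc = 158 mW, P_del = (1 − |Γ|²)·P_inc = 222 mW

P_reflected ≈ 158 mW; P_delivered ≈ 222 mW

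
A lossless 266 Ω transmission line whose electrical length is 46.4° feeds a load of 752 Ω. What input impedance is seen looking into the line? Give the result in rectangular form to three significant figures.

Z_in ≈ 161 − j199 Ω

tan(βl) = tan(46.4°) = 1.05
Z_in = Z_0·(Z_L + jZ_0·tanβl)/(Z_0 + jZ_L·tanβl)
     = 266·(752 + j279)/(266 + j790)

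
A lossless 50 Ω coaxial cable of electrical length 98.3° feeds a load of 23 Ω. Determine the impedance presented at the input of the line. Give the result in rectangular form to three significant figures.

tan(βl) = tan(98.3°) = -6.85
Z_in = Z_0·(Z_L + jZ_0·tanβl)/(Z_0 + jZ_L·tanβl)
     = 50·(23 − j343)/(50 − j158)

Z_in ≈ 101 − j24.7 Ω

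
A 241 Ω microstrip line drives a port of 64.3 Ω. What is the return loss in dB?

Γ = (64.3 − 241)/(64.3 + 241) = -0.579
RL = −20·log₁₀|Γ| = −20·log₁₀(0.579)

RL ≈ 4.75 dB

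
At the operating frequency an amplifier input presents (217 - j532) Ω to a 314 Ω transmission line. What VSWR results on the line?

Γ = (Z_L − Z_0)/(Z_L + Z_0) = (-97 − j532)/(531 − j532)
|Γ| = 541/752 = 0.719
VSWR = (1 + |Γ|)/(1 − |Γ|) = 1.72/0.281

VSWR ≈ 6.13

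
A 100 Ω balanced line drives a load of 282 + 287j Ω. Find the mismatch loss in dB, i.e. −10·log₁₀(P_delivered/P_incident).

Γ = (182 + j287)/(382 + j287), |Γ| = 0.711
|Γ|² = 0.506, so P_del/P_inc = 1 − |Γ|² = 0.494
ML = −10·log₁₀(1 − |Γ|²)

mismatch loss ≈ 3.06 dB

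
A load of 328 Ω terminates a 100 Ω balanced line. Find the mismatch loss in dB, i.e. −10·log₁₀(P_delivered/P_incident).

Γ = (328 − 100)/(328 + 100) = 0.533
|Γ|² = 0.284, so P_del/P_inc = 1 − |Γ|² = 0.716
ML = −10·log₁₀(1 − |Γ|²)

mismatch loss ≈ 1.45 dB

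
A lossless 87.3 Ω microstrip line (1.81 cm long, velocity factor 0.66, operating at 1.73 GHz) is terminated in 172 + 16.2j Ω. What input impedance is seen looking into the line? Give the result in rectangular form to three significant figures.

λ = v/f = 0.66·c / 1.73 GHz = 0.114 m
βl = 2π·l/λ = 2π × 0.158 = 56.9°
tan(βl) = tan(56.9°) = 1.54
Z_in = Z_0·(Z_L + jZ_0·tanβl)/(Z_0 + jZ_L·tanβl)
     = 87.3·(172 + j150)/(62.4 + j264)

Z_in ≈ 59.8 − j42.7 Ω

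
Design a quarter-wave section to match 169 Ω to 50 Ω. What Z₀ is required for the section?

Z_qwt ≈ 91.9 Ω

Z_qwt = √(Z_0·R_L) = √(50 × 169) = √8450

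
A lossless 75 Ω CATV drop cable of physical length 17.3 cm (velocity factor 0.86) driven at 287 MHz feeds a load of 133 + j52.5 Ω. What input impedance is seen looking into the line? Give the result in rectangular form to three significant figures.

Z_in ≈ 46.8 − j36.9 Ω

λ = v/f = 0.86·c / 287 MHz = 0.899 m
βl = 2π·l/λ = 2π × 0.192 = 69.3°
tan(βl) = tan(69.3°) = 2.64
Z_in = Z_0·(Z_L + jZ_0·tanβl)/(Z_0 + jZ_L·tanβl)
     = 75·(133 + j251)/(-63.8 + j352)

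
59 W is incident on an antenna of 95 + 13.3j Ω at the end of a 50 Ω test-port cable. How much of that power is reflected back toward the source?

P_reflected ≈ 6.13 W

|Γ| = |(45 + j13.3)/(145 + j13.3)| = 0.322
|Γ|² = 0.104
P_refl = |Γ|²·P_inc = 6.13 W, P_del = (1 − |Γ|²)·P_inc = 52.9 W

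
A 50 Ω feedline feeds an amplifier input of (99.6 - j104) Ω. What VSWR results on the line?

Γ = (Z_L − Z_0)/(Z_L + Z_0) = (49.6 − j104)/(149.6 − j104)
|Γ| = 115/182 = 0.632
VSWR = (1 + |Γ|)/(1 − |Γ|) = 1.63/0.368

VSWR ≈ 4.44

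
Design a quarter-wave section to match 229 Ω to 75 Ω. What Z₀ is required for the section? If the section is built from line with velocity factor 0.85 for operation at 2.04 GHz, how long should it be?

Z_qwt ≈ 131 Ω; length ≈ 3.12 cm

Z_qwt = √(Z_0·R_L) = √(75 × 229) = √17180
λ = 0.85·c/f = 0.125 m, so l = λ/4 = 0.0312 m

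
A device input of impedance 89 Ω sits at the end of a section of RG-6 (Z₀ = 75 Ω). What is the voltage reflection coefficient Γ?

Γ = 0.0854

Γ = (Z_L − Z_0)/(Z_L + Z_0) = (89 − 75)/(89 + 75) = 14/164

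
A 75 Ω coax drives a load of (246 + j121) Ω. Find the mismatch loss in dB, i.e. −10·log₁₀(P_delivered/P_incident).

Γ = (171 + j121)/(321 + j121), |Γ| = 0.611
|Γ|² = 0.373, so P_del/P_inc = 1 − |Γ|² = 0.627
ML = −10·log₁₀(1 − |Γ|²)

mismatch loss ≈ 2.03 dB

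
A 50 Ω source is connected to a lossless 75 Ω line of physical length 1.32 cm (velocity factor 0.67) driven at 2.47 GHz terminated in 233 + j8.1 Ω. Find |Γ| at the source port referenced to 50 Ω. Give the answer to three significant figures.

λ = v/f = 0.67·c / 2.47 GHz = 0.0814 m
βl = 2π·l/λ = 2π × 0.162 = 58.4°
tan(βl) = 1.63
Z_in = Z_0·(Z_L + jZ_0·tanβl)/(Z_0 + jZ_L·tanβl) = 32.4 − j40.9 Ω
Γ_s = (Z_in − Z_s)/(Z_in + Z_s) = (-17.6 − j40.9)/(82.4 − j40.9), |Γ_s| = 0.484

|Γ| ≈ 0.484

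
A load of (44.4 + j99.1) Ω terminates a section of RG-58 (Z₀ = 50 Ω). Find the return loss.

RL ≈ 2.79 dB

Γ = (-5.6 + j99.1)/(94.4 + j99.1), |Γ| = 0.725
RL = −20·log₁₀|Γ| = −20·log₁₀(0.725)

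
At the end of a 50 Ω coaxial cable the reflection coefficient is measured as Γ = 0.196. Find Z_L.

Z_L ≈ 74.4 Ω

Z_L = Z_0·(1 + Γ)/(1 − Γ) = 50·(1.2)/(0.804)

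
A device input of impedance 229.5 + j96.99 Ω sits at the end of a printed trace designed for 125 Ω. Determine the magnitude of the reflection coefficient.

Γ = (Z_L − Z_0)/(Z_L + Z_0) = (104.5 + j96.99)/(354.5 + j96.99)
|Γ| = 143/368

|Γ| ≈ 0.388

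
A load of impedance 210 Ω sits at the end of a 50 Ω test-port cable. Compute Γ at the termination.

Γ = (Z_L − Z_0)/(Z_L + Z_0) = (210 − 50)/(210 + 50) = 160/260

Γ = 0.615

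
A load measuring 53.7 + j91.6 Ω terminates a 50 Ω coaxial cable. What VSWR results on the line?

VSWR ≈ 4.93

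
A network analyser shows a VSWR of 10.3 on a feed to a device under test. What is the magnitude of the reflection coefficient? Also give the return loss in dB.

|Γ| = (S − 1)/(S + 1) = (10.3 − 1)/(10.3 + 1) = 9.3/11.3
RL = −20·log₁₀|Γ| = −20·log₁₀(0.823)

|Γ| ≈ 0.823; return loss ≈ 1.69 dB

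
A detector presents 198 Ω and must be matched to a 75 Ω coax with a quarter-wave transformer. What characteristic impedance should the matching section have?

Z_qwt = √(Z_0·R_L) = √(75 × 198) = √14850

Z_qwt ≈ 122 Ω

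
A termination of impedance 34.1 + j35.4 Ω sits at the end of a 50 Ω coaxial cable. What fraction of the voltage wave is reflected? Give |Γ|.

Γ = (Z_L − Z_0)/(Z_L + Z_0) = (-15.9 + j35.4)/(84.1 + j35.4)
|Γ| = 38.8/91.2

|Γ| ≈ 0.425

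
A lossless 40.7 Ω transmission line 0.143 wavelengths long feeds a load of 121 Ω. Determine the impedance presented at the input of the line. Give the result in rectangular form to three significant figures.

βl = 2π × 0.143 = 51.5°
tan(βl) = tan(51.5°) = 1.26
Z_in = Z_0·(Z_L + jZ_0·tanβl)/(Z_0 + jZ_L·tanβl)
     = 40.7·(121 + j51.1)/(40.7 + j152)

Z_in ≈ 20.9 − j26.8 Ω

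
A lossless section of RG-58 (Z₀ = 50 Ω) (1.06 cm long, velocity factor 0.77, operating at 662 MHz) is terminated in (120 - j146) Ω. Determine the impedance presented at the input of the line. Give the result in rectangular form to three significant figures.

Z_in ≈ 46.8 − j101 Ω

λ = v/f = 0.77·c / 662 MHz = 0.349 m
βl = 2π·l/λ = 2π × 0.0304 = 10.9°
tan(βl) = tan(10.9°) = 0.193
Z_in = Z_0·(Z_L + jZ_0·tanβl)/(Z_0 + jZ_L·tanβl)
     = 50·(120 − j136)/(78.2 + j23.2)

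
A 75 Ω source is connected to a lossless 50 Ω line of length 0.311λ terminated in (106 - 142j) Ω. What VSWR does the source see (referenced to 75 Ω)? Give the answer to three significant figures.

VSWR ≈ 7.66

βl = 2π × 0.311 = 112°
tan(βl) = -2.48
Z_in = Z_0·(Z_L + jZ_0·tanβl)/(Z_0 + jZ_L·tanβl) = 11.8 + j33.7 Ω
Γ_s = (Z_in − Z_s)/(Z_in + Z_s) = (-63.2 + j33.7)/(86.8 + j33.7), |Γ_s| = 0.769
VSWR = (1 + |Γ_s|)/(1 − |Γ_s|)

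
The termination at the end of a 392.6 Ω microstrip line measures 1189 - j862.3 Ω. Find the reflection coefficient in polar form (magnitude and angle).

Γ ≈ 0.652 ∠ -18.7°

Γ = (Z_L − Z_0)/(Z_L + Z_0) = (796.4 − j862.3)/(1582 − j862.3)
|Γ| = 1170/1800 = 0.652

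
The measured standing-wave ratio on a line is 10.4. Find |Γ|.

|Γ| = (S − 1)/(S + 1) = (10.4 − 1)/(10.4 + 1) = 9.4/11.4

|Γ| ≈ 0.825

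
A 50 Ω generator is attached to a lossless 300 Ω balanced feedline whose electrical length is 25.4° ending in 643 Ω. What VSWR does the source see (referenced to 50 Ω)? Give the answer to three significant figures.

tan(βl) = 0.475
Z_in = Z_0·(Z_L + jZ_0·tanβl)/(Z_0 + jZ_L·tanβl) = 387 − j251 Ω
Γ_s = (Z_in − Z_s)/(Z_in + Z_s) = (337 − j251)/(437 − j251), |Γ_s| = 0.834
VSWR = (1 + |Γ_s|)/(1 − |Γ_s|)

VSWR ≈ 11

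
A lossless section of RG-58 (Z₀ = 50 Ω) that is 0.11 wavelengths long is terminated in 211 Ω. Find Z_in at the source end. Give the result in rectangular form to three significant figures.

Z_in ≈ 26.9 − j52.7 Ω

βl = 2π × 0.11 = 39.6°
tan(βl) = tan(39.6°) = 0.827
Z_in = Z_0·(Z_L + jZ_0·tanβl)/(Z_0 + jZ_L·tanβl)
     = 50·(211 + j41.4)/(50 + j175)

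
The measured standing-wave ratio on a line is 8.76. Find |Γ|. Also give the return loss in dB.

|Γ| = (S − 1)/(S + 1) = (8.76 − 1)/(8.76 + 1) = 7.76/9.76
RL = −20·log₁₀|Γ| = −20·log₁₀(0.795)

|Γ| ≈ 0.795; return loss ≈ 1.99 dB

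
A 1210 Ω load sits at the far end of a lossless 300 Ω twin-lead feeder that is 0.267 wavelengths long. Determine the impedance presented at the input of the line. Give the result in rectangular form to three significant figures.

βl = 2π × 0.267 = 96.1°
tan(βl) = tan(96.1°) = -9.33
Z_in = Z_0·(Z_L + jZ_0·tanβl)/(Z_0 + jZ_L·tanβl)
     = 300·(1210 − j2800)/(300 − j11300)

Z_in ≈ 75.2 + j30.2 Ω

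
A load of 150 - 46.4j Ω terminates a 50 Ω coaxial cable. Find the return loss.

Γ = (100 − j46.4)/(200 − j46.4), |Γ| = 0.537
RL = −20·log₁₀|Γ| = −20·log₁₀(0.537)

RL ≈ 5.4 dB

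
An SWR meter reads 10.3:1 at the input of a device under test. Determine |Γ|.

|Γ| ≈ 0.823

|Γ| = (S − 1)/(S + 1) = (10.3 − 1)/(10.3 + 1) = 9.3/11.3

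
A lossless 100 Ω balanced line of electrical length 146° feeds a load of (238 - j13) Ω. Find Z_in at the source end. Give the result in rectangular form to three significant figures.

tan(βl) = tan(146°) = -0.675
Z_in = Z_0·(Z_L + jZ_0·tanβl)/(Z_0 + jZ_L·tanβl)
     = 100·(238 − j80.5)/(91.2 − j161)

Z_in ≈ 102 + j90.5 Ω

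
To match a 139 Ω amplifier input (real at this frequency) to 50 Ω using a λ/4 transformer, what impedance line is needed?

Z_qwt ≈ 83.4 Ω

Z_qwt = √(Z_0·R_L) = √(50 × 139) = √6950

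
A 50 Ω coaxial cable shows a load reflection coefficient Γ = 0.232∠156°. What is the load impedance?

Z_L = Z_0·(1 + Γ)/(1 − Γ) = 50·(0.788 + j0.0944)/(1.21 − j0.0944)

Z_L ≈ 32 + j6.39 Ω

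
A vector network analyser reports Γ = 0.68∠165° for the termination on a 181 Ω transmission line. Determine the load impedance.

Z_L = Z_0·(1 + Γ)/(1 − Γ) = 181·(0.343 + j0.176)/(1.66 − j0.176)

Z_L ≈ 35.1 + j23 Ω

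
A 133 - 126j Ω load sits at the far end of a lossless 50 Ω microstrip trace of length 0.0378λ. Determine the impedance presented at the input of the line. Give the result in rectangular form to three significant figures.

Z_in ≈ 46.8 − j89.5 Ω

βl = 2π × 0.0378 = 13.6°
tan(βl) = tan(13.6°) = 0.242
Z_in = Z_0·(Z_L + jZ_0·tanβl)/(Z_0 + jZ_L·tanβl)
     = 50·(133 − j114)/(80.5 + j32.2)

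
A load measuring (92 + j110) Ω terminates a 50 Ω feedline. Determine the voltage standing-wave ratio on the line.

VSWR ≈ 4.81

Γ = (Z_L − Z_0)/(Z_L + Z_0) = (42 + j110)/(142 + j110)
|Γ| = 118/180 = 0.656
VSWR = (1 + |Γ|)/(1 − |Γ|) = 1.66/0.344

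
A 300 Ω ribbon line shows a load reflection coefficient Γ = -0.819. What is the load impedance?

Z_L = Z_0·(1 + Γ)/(1 − Γ) = 300·(0.181)/(1.82)

Z_L ≈ 29.9 Ω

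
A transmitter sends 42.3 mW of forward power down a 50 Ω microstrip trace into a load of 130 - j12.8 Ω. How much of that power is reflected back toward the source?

|Γ| = |(80 − j12.8)/(180 − j12.8)| = 0.449
|Γ|² = 0.202
P_refl = |Γ|²·P_inc = 8.53 mW, P_del = (1 − |Γ|²)·P_inc = 33.8 mW

P_reflected ≈ 8.53 mW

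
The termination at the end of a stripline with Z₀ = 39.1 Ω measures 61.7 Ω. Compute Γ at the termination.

Γ = 0.224

Γ = (Z_L − Z_0)/(Z_L + Z_0) = (61.7 − 39.1)/(61.7 + 39.1) = 22.6/100.8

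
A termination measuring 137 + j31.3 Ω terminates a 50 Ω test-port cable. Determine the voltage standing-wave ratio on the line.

VSWR ≈ 2.9

Γ = (Z_L − Z_0)/(Z_L + Z_0) = (87 + j31.3)/(187 + j31.3)
|Γ| = 92.5/190 = 0.488
VSWR = (1 + |Γ|)/(1 − |Γ|) = 1.49/0.512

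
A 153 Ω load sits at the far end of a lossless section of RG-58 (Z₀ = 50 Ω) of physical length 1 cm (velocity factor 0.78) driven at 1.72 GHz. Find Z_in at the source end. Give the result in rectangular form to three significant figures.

λ = v/f = 0.78·c / 1.72 GHz = 0.136 m
βl = 2π·l/λ = 2π × 0.0735 = 26.5°
tan(βl) = tan(26.5°) = 0.498
Z_in = Z_0·(Z_L + jZ_0·tanβl)/(Z_0 + jZ_L·tanβl)
     = 50·(153 + j24.9)/(50 + j76.2)

Z_in ≈ 57.5 − j62.7 Ω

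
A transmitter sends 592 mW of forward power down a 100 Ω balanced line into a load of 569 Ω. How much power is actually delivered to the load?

P_delivered ≈ 301 mW

Γ = (569 − 100)/(569 + 100) = 0.701
|Γ|² = 0.491
P_refl = |Γ|²·P_inc = 291 mW, P_del = (1 − |Γ|²)·P_inc = 301 mW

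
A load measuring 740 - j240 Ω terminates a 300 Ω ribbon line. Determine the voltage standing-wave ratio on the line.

Γ = (Z_L − Z_0)/(Z_L + Z_0) = (440 − j240)/(1040 − j240)
|Γ| = 501/1070 = 0.47
VSWR = (1 + |Γ|)/(1 − |Γ|) = 1.47/0.53

VSWR ≈ 2.77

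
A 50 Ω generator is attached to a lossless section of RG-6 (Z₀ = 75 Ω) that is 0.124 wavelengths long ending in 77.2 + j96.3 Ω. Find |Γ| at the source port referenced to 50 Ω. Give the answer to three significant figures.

|Γ| ≈ 0.652

βl = 2π × 0.124 = 44.6°
tan(βl) = 0.988
Z_in = Z_0·(Z_L + jZ_0·tanβl)/(Z_0 + jZ_L·tanβl) = 138 − j112 Ω
Γ_s = (Z_in − Z_s)/(Z_in + Z_s) = (88 − j112)/(188 − j112), |Γ_s| = 0.652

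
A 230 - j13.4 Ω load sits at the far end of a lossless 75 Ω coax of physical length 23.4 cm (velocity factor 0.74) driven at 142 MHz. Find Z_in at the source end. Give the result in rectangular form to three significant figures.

Z_in ≈ 34.5 − j44.5 Ω

λ = v/f = 0.74·c / 142 MHz = 1.56 m
βl = 2π·l/λ = 2π × 0.15 = 53.9°
tan(βl) = tan(53.9°) = 1.37
Z_in = Z_0·(Z_L + jZ_0·tanβl)/(Z_0 + jZ_L·tanβl)
     = 75·(230 + j89.4)/(93.4 + j315)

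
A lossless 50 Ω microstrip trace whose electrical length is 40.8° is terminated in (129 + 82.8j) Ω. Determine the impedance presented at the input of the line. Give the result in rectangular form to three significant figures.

Z_in ≈ 43.8 − j66.4 Ω

tan(βl) = tan(40.8°) = 0.863
Z_in = Z_0·(Z_L + jZ_0·tanβl)/(Z_0 + jZ_L·tanβl)
     = 50·(129 + j126)/(-21.5 + j111)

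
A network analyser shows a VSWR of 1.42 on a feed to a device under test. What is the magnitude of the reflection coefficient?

|Γ| = (S − 1)/(S + 1) = (1.42 − 1)/(1.42 + 1) = 0.42/2.42

|Γ| ≈ 0.174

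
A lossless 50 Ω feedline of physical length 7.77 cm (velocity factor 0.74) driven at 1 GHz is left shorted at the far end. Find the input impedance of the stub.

λ = v/f = 0.74·c / 1 GHz = 0.222 m
βl = 2π·l/λ = 2π × 0.35 = 126°
tan(βl) = -1.38
For a shorted stub, Z_in = jZ_0·tan(βl)

Z_in ≈ −j68.8 Ω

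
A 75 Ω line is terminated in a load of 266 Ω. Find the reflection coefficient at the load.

Γ = 0.56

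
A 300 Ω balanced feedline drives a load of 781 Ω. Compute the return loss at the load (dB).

Γ = (781 − 300)/(781 + 300) = 0.445
RL = −20·log₁₀|Γ| = −20·log₁₀(0.445)

RL ≈ 7.03 dB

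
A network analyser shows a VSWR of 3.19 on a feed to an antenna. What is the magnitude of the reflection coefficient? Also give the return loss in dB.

|Γ| = (S − 1)/(S + 1) = (3.19 − 1)/(3.19 + 1) = 2.19/4.19
RL = −20·log₁₀|Γ| = −20·log₁₀(0.523)

|Γ| ≈ 0.523; return loss ≈ 5.64 dB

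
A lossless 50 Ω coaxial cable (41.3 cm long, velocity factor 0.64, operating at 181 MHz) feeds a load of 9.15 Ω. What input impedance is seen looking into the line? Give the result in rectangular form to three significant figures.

λ = v/f = 0.64·c / 181 MHz = 1.06 m
βl = 2π·l/λ = 2π × 0.389 = 140°
tan(βl) = tan(140°) = -0.834
Z_in = Z_0·(Z_L + jZ_0·tanβl)/(Z_0 + jZ_L·tanβl)
     = 50·(9.15 − j41.7)/(50 − j7.63)

Z_in ≈ 15.2 − j39.4 Ω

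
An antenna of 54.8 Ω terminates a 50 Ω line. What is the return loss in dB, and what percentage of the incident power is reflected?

RL ≈ 26.8 dB; 0.21% of incident power reflected

Γ = (54.8 − 50)/(54.8 + 50) = 0.0458
RL = −20·log₁₀(0.0458) = 26.8 dB
P_refl/P_inc = |Γ|² = 0.0021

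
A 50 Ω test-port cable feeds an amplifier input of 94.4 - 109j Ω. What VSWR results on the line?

Γ = (Z_L − Z_0)/(Z_L + Z_0) = (44.4 − j109)/(144.4 − j109)
|Γ| = 118/181 = 0.651
VSWR = (1 + |Γ|)/(1 − |Γ|) = 1.65/0.349

VSWR ≈ 4.72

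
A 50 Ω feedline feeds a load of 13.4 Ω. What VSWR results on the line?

VSWR ≈ 3.73

Γ = (13.4 − 50)/(13.4 + 50) = -0.577
VSWR = (1 + 0.577)/(1 − 0.577)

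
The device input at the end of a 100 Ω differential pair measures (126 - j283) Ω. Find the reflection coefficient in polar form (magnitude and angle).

Γ ≈ 0.785 ∠ -33.4°

Γ = (Z_L − Z_0)/(Z_L + Z_0) = (26 − j283)/(226 − j283)
|Γ| = 284/362 = 0.785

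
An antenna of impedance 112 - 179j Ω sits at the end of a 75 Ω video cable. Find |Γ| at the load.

|Γ| ≈ 0.706

Γ = (Z_L − Z_0)/(Z_L + Z_0) = (37 − j179)/(187 − j179)
|Γ| = 183/259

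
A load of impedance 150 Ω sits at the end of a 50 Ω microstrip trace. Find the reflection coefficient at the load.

Γ = 0.5

Γ = (Z_L − Z_0)/(Z_L + Z_0) = (150 − 50)/(150 + 50) = 100/200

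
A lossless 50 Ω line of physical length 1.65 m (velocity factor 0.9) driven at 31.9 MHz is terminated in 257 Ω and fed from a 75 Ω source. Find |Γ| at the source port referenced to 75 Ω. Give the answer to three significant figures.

|Γ| ≈ 0.757

λ = v/f = 0.9·c / 31.9 MHz = 8.46 m
βl = 2π·l/λ = 2π × 0.195 = 70.2°
tan(βl) = 2.77
Z_in = Z_0·(Z_L + jZ_0·tanβl)/(Z_0 + jZ_L·tanβl) = 10.9 − j17.3 Ω
Γ_s = (Z_in − Z_s)/(Z_in + Z_s) = (-64.1 − j17.3)/(85.9 − j17.3), |Γ_s| = 0.757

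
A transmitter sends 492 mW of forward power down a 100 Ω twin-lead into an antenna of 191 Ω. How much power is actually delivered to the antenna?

P_delivered ≈ 444 mW

Γ = (191 − 100)/(191 + 100) = 0.313
|Γ|² = 0.0978
P_refl = |Γ|²·P_inc = 48.1 mW, P_del = (1 − |Γ|²)·P_inc = 444 mW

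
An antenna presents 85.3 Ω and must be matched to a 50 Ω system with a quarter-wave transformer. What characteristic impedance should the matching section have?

Z_qwt ≈ 65.3 Ω

Z_qwt = √(Z_0·R_L) = √(50 × 85.3) = √4265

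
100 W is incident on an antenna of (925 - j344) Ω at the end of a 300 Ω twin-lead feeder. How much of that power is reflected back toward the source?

P_reflected ≈ 31.4 W

|Γ| = |(625 − j344)/(1225 − j344)| = 0.561
|Γ|² = 0.314
P_refl = |Γ|²·P_inc = 31.4 W, P_del = (1 − |Γ|²)·P_inc = 68.6 W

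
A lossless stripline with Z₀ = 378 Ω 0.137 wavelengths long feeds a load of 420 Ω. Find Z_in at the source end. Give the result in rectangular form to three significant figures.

Z_in ≈ 370 − j38.6 Ω

βl = 2π × 0.137 = 49.3°
tan(βl) = tan(49.3°) = 1.16
Z_in = Z_0·(Z_L + jZ_0·tanβl)/(Z_0 + jZ_L·tanβl)
     = 378·(420 + j440)/(378 + j489)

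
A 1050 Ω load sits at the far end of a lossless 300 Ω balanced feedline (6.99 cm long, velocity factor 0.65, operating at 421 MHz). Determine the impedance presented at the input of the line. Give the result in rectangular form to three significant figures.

Z_in ≈ 125 − j190 Ω

λ = v/f = 0.65·c / 421 MHz = 0.463 m
βl = 2π·l/λ = 2π × 0.151 = 54.3°
tan(βl) = tan(54.3°) = 1.39
Z_in = Z_0·(Z_L + jZ_0·tanβl)/(Z_0 + jZ_L·tanβl)
     = 300·(1050 + j418)/(300 + j1460)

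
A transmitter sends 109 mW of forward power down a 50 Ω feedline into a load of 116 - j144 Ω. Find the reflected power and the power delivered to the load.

P_reflected ≈ 56.6 mW; P_delivered ≈ 52.4 mW

|Γ| = |(66 − j144)/(166 − j144)| = 0.721
|Γ|² = 0.52
P_refl = |Γ|²·P_inc = 56.6 mW, P_del = (1 − |Γ|²)·P_inc = 52.4 mW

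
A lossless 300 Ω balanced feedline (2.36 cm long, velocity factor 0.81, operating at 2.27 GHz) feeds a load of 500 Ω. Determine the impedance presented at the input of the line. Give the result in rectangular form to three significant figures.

λ = v/f = 0.81·c / 2.27 GHz = 0.107 m
βl = 2π·l/λ = 2π × 0.22 = 79.4°
tan(βl) = tan(79.4°) = 5.33
Z_in = Z_0·(Z_L + jZ_0·tanβl)/(Z_0 + jZ_L·tanβl)
     = 300·(500 + j1600)/(300 + j2660)

Z_in ≈ 184 − j35.6 Ω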